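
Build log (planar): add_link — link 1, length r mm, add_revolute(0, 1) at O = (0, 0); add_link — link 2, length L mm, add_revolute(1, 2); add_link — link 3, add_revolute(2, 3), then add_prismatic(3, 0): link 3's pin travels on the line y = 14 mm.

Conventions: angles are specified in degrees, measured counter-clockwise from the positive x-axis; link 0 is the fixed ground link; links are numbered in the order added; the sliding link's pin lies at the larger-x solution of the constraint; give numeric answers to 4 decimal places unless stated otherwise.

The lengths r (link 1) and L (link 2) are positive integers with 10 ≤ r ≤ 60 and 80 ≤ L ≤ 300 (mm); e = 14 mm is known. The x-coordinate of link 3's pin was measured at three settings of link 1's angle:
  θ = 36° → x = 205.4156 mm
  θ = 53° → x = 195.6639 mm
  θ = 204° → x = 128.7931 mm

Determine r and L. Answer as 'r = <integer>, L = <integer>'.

constraint per measurement: (x − r cos θ)² + (r sin θ − e)² = L²
subtracting the θ₁ and θ₂ equations cancels the r² and L² terms:
r = (x₁² − x₂²) / (2[(x₁cos θ₁ + e sin θ₁) − (x₂cos θ₂ + e sin θ₂)]) = 42.9998 → r = 43
L² = (x₁ − r cos θ₁)² + (r sin θ₁ − e)² = 29240.9901 → L = 171.0000 → L = 171
check at θ₃=204°: x = 128.7931 (printed 128.7931) ✓

r = 43, L = 171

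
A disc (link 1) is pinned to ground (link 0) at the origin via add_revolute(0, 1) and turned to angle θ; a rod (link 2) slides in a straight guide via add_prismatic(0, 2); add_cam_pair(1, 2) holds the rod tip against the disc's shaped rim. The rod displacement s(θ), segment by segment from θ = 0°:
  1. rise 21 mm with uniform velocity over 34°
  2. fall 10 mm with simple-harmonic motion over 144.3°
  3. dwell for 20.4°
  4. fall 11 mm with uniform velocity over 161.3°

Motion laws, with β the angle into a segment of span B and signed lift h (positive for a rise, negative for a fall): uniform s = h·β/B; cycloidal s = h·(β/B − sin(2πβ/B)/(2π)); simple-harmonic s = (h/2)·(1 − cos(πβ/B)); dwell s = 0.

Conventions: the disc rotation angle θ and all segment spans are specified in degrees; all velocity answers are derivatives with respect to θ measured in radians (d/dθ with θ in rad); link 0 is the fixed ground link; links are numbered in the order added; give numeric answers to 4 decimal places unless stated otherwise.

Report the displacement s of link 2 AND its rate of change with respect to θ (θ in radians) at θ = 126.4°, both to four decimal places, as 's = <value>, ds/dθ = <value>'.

segment 1 (0° to 34°, uniform, h = 21) is passed completely: s = 0.0000 + (21) = 21.0000
θ = 126.4° falls in segment 2 (34° to 178.3°, simple-harmonic, h = -10): β = 126.4 − 34 = 92.4°, B = 144.3°; Δs = -10/2·(1 − cos(π·0.6403)) = -7.1336; s = 21.0000 − 7.1336 = 13.8664
velocity in seg [34°–178.3°] (simple-harmonic), θ in radians: β = 92.4° = 1.6127 rad, B = 144.3° = 2.5185 rad; ds/dθ = (πh/(2B)) sin(πβ/B) = (π·(-10)/(2·2.5185)) sin(π·0.6403) = -5.640634 mm/rad

s = 13.8664, ds/dθ = -5.6406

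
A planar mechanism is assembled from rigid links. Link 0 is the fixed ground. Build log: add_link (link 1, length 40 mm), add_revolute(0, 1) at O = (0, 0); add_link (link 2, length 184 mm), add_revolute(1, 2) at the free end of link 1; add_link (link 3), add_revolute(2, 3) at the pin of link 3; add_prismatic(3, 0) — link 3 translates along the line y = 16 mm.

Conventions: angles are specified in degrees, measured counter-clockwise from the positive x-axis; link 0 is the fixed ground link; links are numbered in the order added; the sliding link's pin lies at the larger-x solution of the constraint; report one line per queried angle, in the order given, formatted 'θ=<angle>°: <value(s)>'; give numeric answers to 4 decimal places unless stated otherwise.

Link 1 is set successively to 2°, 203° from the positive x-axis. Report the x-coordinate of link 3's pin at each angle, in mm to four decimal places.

geometry: r = 40 mm, L = 184 mm, e = 16 mm
θ=2°: crank pin P = (r cos θ, r sin θ) = (39.975633, 1.395980)
θ=2°: h = r sin θ − e = 1.395980 − 16 = -14.604020
θ=2°: x = r cos θ + √(L² − h²) = 39.975633 + 183.419526 = 223.395159
θ=203°: crank pin P = (r cos θ, r sin θ) = (-36.820194, -15.629245)
θ=203°: h = r sin θ − e = -15.629245 − 16 = -31.629245
θ=203°: x = r cos θ + √(L² − h²) = -36.820194 + 181.261112 = 144.440918

θ=2°: 223.3952
θ=203°: 144.4409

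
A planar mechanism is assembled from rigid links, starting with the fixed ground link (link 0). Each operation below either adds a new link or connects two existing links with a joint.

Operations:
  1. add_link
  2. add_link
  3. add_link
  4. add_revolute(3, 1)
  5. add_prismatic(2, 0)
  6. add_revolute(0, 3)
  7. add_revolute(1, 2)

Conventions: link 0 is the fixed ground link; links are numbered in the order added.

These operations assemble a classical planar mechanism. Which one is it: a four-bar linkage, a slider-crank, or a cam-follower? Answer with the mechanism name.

links: 4 (incl. ground); joints: 3 revolute, 1 prismatic, 0 higher (cam) pair, forming one closed loop
4 links, 3 revolutes + 1 prismatic in one loop → slider-crank

slider-crank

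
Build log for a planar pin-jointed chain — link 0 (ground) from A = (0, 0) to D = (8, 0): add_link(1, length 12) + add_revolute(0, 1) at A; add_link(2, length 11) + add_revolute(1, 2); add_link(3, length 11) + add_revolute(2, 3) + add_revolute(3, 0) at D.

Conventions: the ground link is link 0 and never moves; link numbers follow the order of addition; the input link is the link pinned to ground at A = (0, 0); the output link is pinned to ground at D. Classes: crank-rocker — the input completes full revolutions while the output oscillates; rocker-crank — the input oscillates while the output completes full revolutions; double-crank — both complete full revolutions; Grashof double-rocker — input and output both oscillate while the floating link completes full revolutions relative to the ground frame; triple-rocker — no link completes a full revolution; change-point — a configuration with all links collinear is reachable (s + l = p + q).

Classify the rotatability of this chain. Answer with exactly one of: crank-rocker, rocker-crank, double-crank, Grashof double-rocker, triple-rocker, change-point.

lengths: ground=8, input=12, coupler=11, output=11
sorted: s=8 (shortest), l=12 (longest), p+q=22
s + l = 20 vs p + q = 22
s + l < p + q (Grashof) with shortest = ground link → double-crank

double-crank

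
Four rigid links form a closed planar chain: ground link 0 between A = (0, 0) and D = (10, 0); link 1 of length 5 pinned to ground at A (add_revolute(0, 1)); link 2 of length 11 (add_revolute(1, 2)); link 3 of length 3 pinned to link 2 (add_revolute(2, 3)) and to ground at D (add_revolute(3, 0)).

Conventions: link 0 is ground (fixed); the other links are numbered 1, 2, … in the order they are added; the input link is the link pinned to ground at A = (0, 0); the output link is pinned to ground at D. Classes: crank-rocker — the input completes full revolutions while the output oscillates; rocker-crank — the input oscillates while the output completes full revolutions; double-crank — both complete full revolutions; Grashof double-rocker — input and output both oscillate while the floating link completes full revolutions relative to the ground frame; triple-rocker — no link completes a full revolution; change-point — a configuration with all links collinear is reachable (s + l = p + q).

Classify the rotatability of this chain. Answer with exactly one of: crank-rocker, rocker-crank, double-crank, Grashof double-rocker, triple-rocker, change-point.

lengths: ground=10, input=5, coupler=11, output=3
sorted: s=3 (shortest), l=11 (longest), p+q=15
s + l = 14 vs p + q = 15
s + l < p + q (Grashof) with shortest = output link → rocker-crank

rocker-crank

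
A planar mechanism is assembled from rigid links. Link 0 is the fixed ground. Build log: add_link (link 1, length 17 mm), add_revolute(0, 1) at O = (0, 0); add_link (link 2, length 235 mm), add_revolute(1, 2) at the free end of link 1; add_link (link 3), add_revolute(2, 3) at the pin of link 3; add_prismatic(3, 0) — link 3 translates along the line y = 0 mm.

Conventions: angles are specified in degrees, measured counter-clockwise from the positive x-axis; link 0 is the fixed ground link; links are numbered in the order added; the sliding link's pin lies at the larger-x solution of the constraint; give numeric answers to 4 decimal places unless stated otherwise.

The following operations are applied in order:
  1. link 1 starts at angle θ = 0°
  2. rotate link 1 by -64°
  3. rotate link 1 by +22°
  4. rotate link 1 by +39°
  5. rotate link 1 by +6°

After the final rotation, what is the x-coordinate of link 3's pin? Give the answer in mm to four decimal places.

geometry: r = 17 mm, L = 235 mm, e = 0 mm; θ starts at 0°
rotate link 1 by -64°: θ ← 0° -64° = -64°
rotate link 1 by +22°: θ ← -64° +22° = -42°
rotate link 1 by +39°: θ ← -42° +39° = -3°
rotate link 1 by +6°: θ ← -3° +6° = 3°
crank pin P = (r cos θ, r sin θ) = (16.976702, 0.889711)
h = r sin θ − e = 0.889711 − 0 = 0.889711
x = r cos θ + √(L² − h²) = 16.976702 + 234.998316 = 251.975018

251.9750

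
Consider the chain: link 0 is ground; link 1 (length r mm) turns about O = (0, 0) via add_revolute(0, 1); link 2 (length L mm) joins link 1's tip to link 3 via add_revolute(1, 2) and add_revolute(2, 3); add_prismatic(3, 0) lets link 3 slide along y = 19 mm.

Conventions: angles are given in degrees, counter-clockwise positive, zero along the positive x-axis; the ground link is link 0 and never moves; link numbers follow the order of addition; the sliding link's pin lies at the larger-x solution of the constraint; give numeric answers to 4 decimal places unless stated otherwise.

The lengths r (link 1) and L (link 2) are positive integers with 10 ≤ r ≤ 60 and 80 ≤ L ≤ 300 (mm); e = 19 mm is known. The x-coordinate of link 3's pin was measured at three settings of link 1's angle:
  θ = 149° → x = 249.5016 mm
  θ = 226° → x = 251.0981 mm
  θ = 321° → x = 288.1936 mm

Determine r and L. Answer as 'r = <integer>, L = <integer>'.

constraint per measurement: (x − r cos θ)² + (r sin θ − e)² = L²
subtracting the θ₁ and θ₂ equations cancels the r² and L² terms:
r = (x₁² − x₂²) / (2[(x₁cos θ₁ + e sin θ₁) − (x₂cos θ₂ + e sin θ₂)]) = 25.0002 → r = 25
L² = (x₁ − r cos θ₁)² + (r sin θ₁ − e)² = 73440.9929 → L = 271.0000 → L = 271
check at θ₃=321°: x = 288.1936 (printed 288.1936) ✓

r = 25, L = 271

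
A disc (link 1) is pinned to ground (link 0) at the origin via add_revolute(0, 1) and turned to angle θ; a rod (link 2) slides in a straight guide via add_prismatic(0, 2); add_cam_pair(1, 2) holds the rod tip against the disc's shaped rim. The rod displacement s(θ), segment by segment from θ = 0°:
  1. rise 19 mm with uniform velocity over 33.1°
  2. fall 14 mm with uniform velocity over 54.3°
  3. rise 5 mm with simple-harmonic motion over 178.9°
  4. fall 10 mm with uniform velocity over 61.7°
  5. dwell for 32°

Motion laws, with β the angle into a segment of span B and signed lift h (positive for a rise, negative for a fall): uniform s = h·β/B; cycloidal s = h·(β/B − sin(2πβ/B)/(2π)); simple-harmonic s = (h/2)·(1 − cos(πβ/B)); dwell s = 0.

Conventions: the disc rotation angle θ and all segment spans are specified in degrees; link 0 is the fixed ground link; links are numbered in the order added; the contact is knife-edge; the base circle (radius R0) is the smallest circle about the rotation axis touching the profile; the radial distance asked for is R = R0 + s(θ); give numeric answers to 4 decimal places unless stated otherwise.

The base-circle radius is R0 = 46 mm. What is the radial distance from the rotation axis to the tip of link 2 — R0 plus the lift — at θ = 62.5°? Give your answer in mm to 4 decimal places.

segment 1 (0° to 33.1°, uniform, h = 19) is passed completely: s = 0.0000 + (19) = 19.0000
θ = 62.5° falls in segment 2 (33.1° to 87.4°, uniform, h = -14): β = 62.5 − 33.1 = 29.4°, B = 54.3°; Δs = -14·29.4/54.3 = -7.5801; s = 19.0000 − 7.5801 = 11.4199
R = R0 + s = 46 + 11.4199 = 57.4199

57.4199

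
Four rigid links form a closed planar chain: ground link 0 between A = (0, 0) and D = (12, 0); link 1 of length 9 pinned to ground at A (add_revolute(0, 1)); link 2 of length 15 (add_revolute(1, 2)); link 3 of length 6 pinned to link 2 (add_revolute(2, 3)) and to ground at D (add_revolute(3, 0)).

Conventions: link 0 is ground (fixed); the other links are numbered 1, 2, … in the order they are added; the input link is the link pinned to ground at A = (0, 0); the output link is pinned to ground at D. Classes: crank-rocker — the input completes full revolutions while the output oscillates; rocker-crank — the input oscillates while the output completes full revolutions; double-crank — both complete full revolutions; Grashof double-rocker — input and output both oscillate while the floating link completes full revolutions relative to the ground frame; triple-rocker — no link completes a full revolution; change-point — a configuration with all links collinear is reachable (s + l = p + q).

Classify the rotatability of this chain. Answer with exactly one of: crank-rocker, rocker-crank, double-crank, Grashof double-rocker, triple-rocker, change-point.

lengths: ground=12, input=9, coupler=15, output=6
sorted: s=6 (shortest), l=15 (longest), p+q=21
s + l = 21 vs p + q = 21
s + l = p + q → change-point (collinear configuration reachable)

change-point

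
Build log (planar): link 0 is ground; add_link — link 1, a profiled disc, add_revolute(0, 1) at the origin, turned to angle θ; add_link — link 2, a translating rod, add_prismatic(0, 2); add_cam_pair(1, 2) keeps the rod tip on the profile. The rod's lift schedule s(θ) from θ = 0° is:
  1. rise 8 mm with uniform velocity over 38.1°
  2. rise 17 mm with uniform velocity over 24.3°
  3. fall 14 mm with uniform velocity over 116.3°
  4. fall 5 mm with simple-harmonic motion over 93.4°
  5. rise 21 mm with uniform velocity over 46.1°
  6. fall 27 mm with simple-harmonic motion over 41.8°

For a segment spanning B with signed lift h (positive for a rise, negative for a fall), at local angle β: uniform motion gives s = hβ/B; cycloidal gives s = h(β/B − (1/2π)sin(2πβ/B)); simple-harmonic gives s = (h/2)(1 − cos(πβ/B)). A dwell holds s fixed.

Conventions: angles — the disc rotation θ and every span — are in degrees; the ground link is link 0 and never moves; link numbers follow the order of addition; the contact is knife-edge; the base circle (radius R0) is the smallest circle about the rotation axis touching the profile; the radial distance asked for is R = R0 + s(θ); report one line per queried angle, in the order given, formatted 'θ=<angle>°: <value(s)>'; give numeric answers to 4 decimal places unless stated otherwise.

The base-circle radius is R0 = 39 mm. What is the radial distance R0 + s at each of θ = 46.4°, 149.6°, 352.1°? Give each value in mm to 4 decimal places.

seg 1 [0°–38.1°] uniform, h=8: full span → s += 8 → s = 8.0000
seg 2 [38.1°–62.4°] uniform, h=17: θ=46.4° here. β=8.3, B=24.3. 17·8.3/24.3 = 5.8066 → s = 13.8066
seg 2 [38.1°–62.4°] uniform, h=17: full span → s += 17 → s = 25.0000
seg 3 [62.4°–178.7°] uniform, h=-14: θ=149.6° here. β=87.2, B=116.3. -14·87.2/116.3 = -10.4970 → s = 14.5030
seg 3 [62.4°–178.7°] uniform, h=-14: full span → s += -14 → s = 11.0000
seg 4 [178.7°–272.1°] simple-harmonic, h=-5: full span → s += -5 → s = 6.0000
seg 5 [272.1°–318.2°] uniform, h=21: full span → s += 21 → s = 27.0000
seg 6 [318.2°–360°] simple-harmonic, h=-27: θ=352.1° here. β=33.9, B=41.8. -27/2·(1 − cos(π·0.8110)) = -24.6895 → s = 2.3105
θ=46.4°: R = R0 + s = 39 + 13.8066 = 52.8066
θ=149.6°: R = R0 + s = 39 + 14.5030 = 53.5030
θ=352.1°: R = R0 + s = 39 + 2.3105 = 41.3105

θ=46.4°: 52.8066
θ=149.6°: 53.5030
θ=352.1°: 41.3105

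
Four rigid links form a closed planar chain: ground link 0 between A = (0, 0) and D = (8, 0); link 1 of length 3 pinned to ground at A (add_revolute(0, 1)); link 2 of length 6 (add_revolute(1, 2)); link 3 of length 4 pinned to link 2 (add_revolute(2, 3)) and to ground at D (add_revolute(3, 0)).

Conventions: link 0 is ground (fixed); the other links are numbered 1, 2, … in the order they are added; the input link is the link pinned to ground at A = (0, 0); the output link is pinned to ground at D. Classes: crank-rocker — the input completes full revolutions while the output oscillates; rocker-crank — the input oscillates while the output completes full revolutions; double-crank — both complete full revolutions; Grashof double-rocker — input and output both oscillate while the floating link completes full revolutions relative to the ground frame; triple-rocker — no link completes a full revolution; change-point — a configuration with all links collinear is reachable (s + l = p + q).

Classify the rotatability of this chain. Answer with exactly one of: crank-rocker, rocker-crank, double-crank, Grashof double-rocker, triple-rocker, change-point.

lengths: ground=8, input=3, coupler=6, output=4
sorted: s=3 (shortest), l=8 (longest), p+q=10
s + l = 11 vs p + q = 10
s + l > p + q → non-Grashof → no link fully rotates → triple-rocker

triple-rocker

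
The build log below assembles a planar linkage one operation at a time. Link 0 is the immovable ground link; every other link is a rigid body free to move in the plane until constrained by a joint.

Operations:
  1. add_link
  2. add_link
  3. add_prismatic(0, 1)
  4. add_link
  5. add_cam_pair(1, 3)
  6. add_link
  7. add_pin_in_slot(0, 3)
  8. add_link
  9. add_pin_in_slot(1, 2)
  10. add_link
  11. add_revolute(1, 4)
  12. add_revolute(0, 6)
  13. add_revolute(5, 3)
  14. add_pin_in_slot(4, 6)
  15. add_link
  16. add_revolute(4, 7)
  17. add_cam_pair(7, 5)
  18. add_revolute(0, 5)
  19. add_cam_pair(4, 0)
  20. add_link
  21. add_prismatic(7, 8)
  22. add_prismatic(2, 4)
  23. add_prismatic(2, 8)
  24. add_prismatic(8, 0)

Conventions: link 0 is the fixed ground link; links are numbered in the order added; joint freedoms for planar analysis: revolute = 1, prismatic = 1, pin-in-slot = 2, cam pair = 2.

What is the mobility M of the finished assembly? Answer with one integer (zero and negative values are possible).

link 0 = ground. State L|J1|J2 = 1|0|0
+link1  2|0|0
+link2  3|0|0
P(0,1) f=1→J1  3|1|0
+link3  4|1|0
C(1,3) f=2→J2  4|1|1
+link4  5|1|1
PS(0,3) f=2→J2  5|1|2
+link5  6|1|2
PS(1,2) f=2→J2  6|1|3
+link6  7|1|3
R(1,4) f=1→J1  7|2|3
R(0,6) f=1→J1  7|3|3
R(5,3) f=1→J1  7|4|3
PS(4,6) f=2→J2  7|4|4
+link7  8|4|4
R(4,7) f=1→J1  8|5|4
C(7,5) f=2→J2  8|5|5
R(0,5) f=1→J1  8|6|5
C(4,0) f=2→J2  8|6|6
+link8  9|6|6
P(7,8) f=1→J1  9|7|6
P(2,4) f=1→J1  9|8|6
P(2,8) f=1→J1  9|9|6
P(8,0) f=1→J1  9|10|6
M = 3(9−1)−2·10−6 = 24−20−6 = -2

M = -2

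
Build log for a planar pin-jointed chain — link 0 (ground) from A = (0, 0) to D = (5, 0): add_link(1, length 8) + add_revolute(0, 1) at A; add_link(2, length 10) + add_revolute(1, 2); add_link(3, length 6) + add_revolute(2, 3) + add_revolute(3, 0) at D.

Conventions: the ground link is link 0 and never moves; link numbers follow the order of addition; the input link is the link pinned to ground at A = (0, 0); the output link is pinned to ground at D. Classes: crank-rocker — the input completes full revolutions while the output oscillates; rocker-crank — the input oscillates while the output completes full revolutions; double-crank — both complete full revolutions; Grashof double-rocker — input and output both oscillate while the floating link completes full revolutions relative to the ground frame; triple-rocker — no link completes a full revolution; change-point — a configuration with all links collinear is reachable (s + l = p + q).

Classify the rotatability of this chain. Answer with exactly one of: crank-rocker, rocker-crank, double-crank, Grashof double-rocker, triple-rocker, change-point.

lengths: ground=5, input=8, coupler=10, output=6
sorted: s=5 (shortest), l=10 (longest), p+q=14
s + l = 15 vs p + q = 14
s + l > p + q → non-Grashof → no link fully rotates → triple-rocker

triple-rocker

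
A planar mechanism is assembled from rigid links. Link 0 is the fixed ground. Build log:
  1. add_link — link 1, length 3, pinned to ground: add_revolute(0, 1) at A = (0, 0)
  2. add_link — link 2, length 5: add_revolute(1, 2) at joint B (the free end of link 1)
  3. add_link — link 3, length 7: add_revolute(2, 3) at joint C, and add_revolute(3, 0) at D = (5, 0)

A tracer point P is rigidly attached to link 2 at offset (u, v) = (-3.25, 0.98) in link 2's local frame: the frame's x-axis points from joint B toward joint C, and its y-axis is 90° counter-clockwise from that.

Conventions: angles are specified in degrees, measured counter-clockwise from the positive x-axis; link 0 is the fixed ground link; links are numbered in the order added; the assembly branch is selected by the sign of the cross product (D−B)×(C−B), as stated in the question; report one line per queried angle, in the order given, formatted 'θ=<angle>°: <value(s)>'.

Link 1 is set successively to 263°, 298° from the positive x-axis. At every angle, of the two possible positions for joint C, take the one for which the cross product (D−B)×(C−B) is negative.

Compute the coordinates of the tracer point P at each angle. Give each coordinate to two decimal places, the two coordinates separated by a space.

A=(0,0), D=(5.00,0)
θ=263°: B = A + 3.00·(cos263°, sin263°) = (-0.3656, -2.9776)
θ=263°: |BD| = 6.1365
θ=263°: circle(B,5.00) ∩ circle(D,7.00): a=1.1127, h=4.8746
θ=263°:   candidates: C₊=(-1.7580,1.8246) cross=29.913; C₋=(2.9727,-6.7000) cross=-29.913
θ=263°:   branch - wants cross < 0 → take C=(2.9727,-6.7000) (cross=-29.913)
θ=263°: ex = (C−B)/|BC| = (0.6677,-0.7445); ey = (0.7445,0.6677)
θ=263°: P = B + -3.25·ex + 0.98·ey = (-1.8059,0.0962)
θ=298°: B = A + 3.00·(cos298°, sin298°) = (1.4084, -2.6488)
θ=298°: |BD| = 4.4627
θ=298°: circle(B,5.00) ∩ circle(D,7.00): a=-0.4576, h=4.9790
θ=298°:   candidates: C₊=(-1.9151,1.0867) cross=22.220; C₋=(3.9954,-6.9275) cross=-22.220
θ=298°:   branch - wants cross < 0 → take C=(3.9954,-6.9275) (cross=-22.220)
θ=298°: ex = (C−B)/|BC| = (0.5174,-0.8557); ey = (0.8557,0.5174)
θ=298°: P = B + -3.25·ex + 0.98·ey = (0.5655,0.6394)

θ=263°: -1.81 0.10
θ=298°: 0.57 0.64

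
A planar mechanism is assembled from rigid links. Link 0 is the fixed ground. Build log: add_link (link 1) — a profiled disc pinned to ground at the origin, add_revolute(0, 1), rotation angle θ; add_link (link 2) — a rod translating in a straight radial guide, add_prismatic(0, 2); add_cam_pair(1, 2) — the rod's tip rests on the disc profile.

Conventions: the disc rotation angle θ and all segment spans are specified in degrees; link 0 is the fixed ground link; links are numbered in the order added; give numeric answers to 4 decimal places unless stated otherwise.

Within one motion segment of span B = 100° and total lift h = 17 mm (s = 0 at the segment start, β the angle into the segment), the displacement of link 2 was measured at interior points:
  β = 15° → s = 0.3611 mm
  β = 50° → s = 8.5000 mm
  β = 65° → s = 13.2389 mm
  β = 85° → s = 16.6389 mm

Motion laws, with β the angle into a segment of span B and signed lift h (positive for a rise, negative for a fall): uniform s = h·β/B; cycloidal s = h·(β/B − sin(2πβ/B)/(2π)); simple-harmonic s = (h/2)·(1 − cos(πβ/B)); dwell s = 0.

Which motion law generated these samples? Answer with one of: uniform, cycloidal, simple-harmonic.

candidates at β/B = r: uniform s = h·r (linear in β); cycloidal s = h·(r − sin(2πr)/(2π)); simple-harmonic s = (h/2)(1 − cos(πr))
β=15°: printed 0.3611 | uniform 2.5500, cycloidal 0.3611, simple-harmonic 0.9264
β=50°: printed 8.5000 | uniform 8.5000, cycloidal 8.5000, simple-harmonic 8.5000
β=65°: printed 13.2389 | uniform 11.0500, cycloidal 13.2389, simple-harmonic 12.3589
β=85°: printed 16.6389 | uniform 14.4500, cycloidal 16.6389, simple-harmonic 16.0736
only one law matches every sample → cycloidal

cycloidal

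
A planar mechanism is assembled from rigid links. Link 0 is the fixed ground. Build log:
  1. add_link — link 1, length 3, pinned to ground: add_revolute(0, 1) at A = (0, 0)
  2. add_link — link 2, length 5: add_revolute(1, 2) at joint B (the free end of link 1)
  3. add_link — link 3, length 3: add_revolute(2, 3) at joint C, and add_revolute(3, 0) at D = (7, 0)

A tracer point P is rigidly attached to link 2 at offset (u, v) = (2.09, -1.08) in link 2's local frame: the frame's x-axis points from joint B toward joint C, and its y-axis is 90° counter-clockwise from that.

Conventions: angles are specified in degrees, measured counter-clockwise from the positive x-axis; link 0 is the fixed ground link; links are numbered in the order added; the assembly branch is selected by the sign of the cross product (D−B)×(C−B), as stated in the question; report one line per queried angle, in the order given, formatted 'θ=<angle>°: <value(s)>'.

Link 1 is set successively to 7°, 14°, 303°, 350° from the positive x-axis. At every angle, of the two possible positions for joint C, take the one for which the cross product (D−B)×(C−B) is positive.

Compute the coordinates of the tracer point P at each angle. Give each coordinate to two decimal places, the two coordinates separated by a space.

A=(0,0), D=(7.00,0)
θ=7°: B = A + 3.00·(cos7°, sin7°) = (2.9776, 0.3656)
θ=7°: |BD| = 4.0389
θ=7°: circle(B,5.00) ∩ circle(D,3.00): a=4.0002, h=2.9997
θ=7°:   candidates: C₊=(7.2329,2.9909) cross=12.116; C₋=(6.6899,-2.9839) cross=-12.116
θ=7°:   branch + wants cross > 0 → take C=(7.2329,2.9909) (cross=12.116)
θ=7°: ex = (C−B)/|BC| = (0.8511,0.5251); ey = (-0.5251,0.8511)
θ=7°: P = B + 2.09·ex + -1.08·ey = (5.3234,0.5439)
θ=14°: B = A + 3.00·(cos14°, sin14°) = (2.9109, 0.7258)
θ=14°: |BD| = 4.1530
θ=14°: circle(B,5.00) ∩ circle(D,3.00): a=4.0028, h=2.9962
θ=14°:   candidates: C₊=(7.3757,2.9764) cross=12.443; C₋=(6.3285,-2.9239) cross=-12.443
θ=14°:   branch + wants cross > 0 → take C=(7.3757,2.9764) (cross=12.443)
θ=14°: ex = (C−B)/|BC| = (0.8930,0.4501); ey = (-0.4501,0.8930)
θ=14°: P = B + 2.09·ex + -1.08·ey = (5.2633,0.7021)
θ=303°: B = A + 3.00·(cos303°, sin303°) = (1.6339, -2.5160)
θ=303°: |BD| = 5.9266
θ=303°: circle(B,5.00) ∩ circle(D,3.00): a=4.3132, h=2.5292
θ=303°:   candidates: C₊=(4.4654,1.6050) cross=14.989; C₋=(6.6128,-2.9749) cross=-14.989
θ=303°:   branch + wants cross > 0 → take C=(4.4654,1.6050) (cross=14.989)
θ=303°: ex = (C−B)/|BC| = (0.5663,0.8242); ey = (-0.8242,0.5663)
θ=303°: P = B + 2.09·ex + -1.08·ey = (3.7076,-1.4050)
θ=350°: B = A + 3.00·(cos350°, sin350°) = (2.9544, -0.5209)
θ=350°: |BD| = 4.0790
θ=350°: circle(B,5.00) ∩ circle(D,3.00): a=4.0008, h=2.9990
θ=350°:   candidates: C₊=(6.5394,2.9644) cross=12.233; C₋=(7.3054,-2.9844) cross=-12.233
θ=350°:   branch + wants cross > 0 → take C=(6.5394,2.9644) (cross=12.233)
θ=350°: ex = (C−B)/|BC| = (0.7170,0.6971); ey = (-0.6971,0.7170)
θ=350°: P = B + 2.09·ex + -1.08·ey = (5.2058,0.1616)

θ=7°: 5.32 0.54
θ=14°: 5.26 0.70
θ=303°: 3.71 -1.41
θ=350°: 5.21 0.16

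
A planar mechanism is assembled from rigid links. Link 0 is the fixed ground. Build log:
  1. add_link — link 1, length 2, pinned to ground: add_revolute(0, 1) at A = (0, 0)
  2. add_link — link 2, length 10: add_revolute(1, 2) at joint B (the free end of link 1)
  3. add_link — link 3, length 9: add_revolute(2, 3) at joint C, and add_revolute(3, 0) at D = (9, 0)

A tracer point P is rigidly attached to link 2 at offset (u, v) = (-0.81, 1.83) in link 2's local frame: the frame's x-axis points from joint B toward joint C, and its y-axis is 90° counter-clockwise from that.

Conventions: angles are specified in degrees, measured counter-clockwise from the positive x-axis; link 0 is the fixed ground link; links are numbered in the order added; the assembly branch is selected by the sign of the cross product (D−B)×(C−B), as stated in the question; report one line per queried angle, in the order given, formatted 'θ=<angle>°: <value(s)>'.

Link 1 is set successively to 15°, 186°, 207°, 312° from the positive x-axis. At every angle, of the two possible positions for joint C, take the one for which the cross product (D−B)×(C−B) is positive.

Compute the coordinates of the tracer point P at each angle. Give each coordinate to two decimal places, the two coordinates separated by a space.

A=(0,0), D=(9.00,0)
θ=15°: B = A + 2.00·(cos15°, sin15°) = (1.9319, 0.5176)
θ=15°: |BD| = 7.0871
θ=15°: circle(B,10.00) ∩ circle(D,9.00): a=4.8840, h=8.7262
θ=15°:   candidates: C₊=(7.4402,8.8638) cross=61.843; C₋=(6.1655,-8.5420) cross=-61.843
θ=15°:   branch + wants cross > 0 → take C=(7.4402,8.8638) (cross=61.843)
θ=15°: ex = (C−B)/|BC| = (0.5508,0.8346); ey = (-0.8346,0.5508)
θ=15°: P = B + -0.81·ex + 1.83·ey = (-0.0417,0.8496)
θ=186°: B = A + 2.00·(cos186°, sin186°) = (-1.9890, -0.2091)
θ=186°: |BD| = 10.9910
θ=186°: circle(B,10.00) ∩ circle(D,9.00): a=6.3599, h=7.7170
θ=186°:   candidates: C₊=(4.2229,7.6275) cross=84.818; C₋=(4.5164,-7.8037) cross=-84.818
θ=186°:   branch + wants cross > 0 → take C=(4.2229,7.6275) (cross=84.818)
θ=186°: ex = (C−B)/|BC| = (0.6212,0.7837); ey = (-0.7837,0.6212)
θ=186°: P = B + -0.81·ex + 1.83·ey = (-3.9263,0.2930)
θ=207°: B = A + 2.00·(cos207°, sin207°) = (-1.7820, -0.9080)
θ=207°: |BD| = 10.8202
θ=207°: circle(B,10.00) ∩ circle(D,9.00): a=6.2881, h=7.7756
θ=207°:   candidates: C₊=(3.8314,7.3679) cross=84.133; C₋=(5.1364,-8.1285) cross=-84.133
θ=207°:   branch + wants cross > 0 → take C=(3.8314,7.3679) (cross=84.133)
θ=207°: ex = (C−B)/|BC| = (0.5613,0.8276); ey = (-0.8276,0.5613)
θ=207°: P = B + -0.81·ex + 1.83·ey = (-3.7512,-0.5511)
θ=312°: B = A + 2.00·(cos312°, sin312°) = (1.3383, -1.4863)
θ=312°: |BD| = 7.8046
θ=312°: circle(B,10.00) ∩ circle(D,9.00): a=5.1195, h=8.5901
θ=312°:   candidates: C₊=(4.7282,7.9216) cross=67.042; C₋=(8.0000,-8.9443) cross=-67.042
θ=312°:   branch + wants cross > 0 → take C=(4.7282,7.9216) (cross=67.042)
θ=312°: ex = (C−B)/|BC| = (0.3390,0.9408); ey = (-0.9408,0.3390)
θ=312°: P = B + -0.81·ex + 1.83·ey = (-0.6580,-1.6280)

θ=15°: -0.04 0.85
θ=186°: -3.93 0.29
θ=207°: -3.75 -0.55
θ=312°: -0.66 -1.63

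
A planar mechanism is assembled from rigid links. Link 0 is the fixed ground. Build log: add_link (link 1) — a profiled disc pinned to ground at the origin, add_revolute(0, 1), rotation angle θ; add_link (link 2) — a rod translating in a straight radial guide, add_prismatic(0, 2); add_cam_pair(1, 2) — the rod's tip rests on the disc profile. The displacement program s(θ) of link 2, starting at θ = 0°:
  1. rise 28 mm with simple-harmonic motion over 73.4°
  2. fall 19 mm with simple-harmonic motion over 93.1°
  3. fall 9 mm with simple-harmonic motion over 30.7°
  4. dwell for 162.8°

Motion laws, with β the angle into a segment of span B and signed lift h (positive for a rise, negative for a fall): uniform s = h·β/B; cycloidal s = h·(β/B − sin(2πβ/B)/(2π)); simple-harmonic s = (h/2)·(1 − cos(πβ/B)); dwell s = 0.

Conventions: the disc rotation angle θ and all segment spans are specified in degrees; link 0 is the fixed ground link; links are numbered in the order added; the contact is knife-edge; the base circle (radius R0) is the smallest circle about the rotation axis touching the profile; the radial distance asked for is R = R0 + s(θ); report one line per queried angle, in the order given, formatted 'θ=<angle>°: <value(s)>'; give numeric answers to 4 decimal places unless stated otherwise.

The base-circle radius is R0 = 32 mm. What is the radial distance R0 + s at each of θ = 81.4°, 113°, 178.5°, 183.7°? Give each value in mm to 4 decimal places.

seg 1 [0°–73.4°] simple-harmonic, h=28: full span → s += 28 → s = 28.0000
seg 2 [73.4°–166.5°] simple-harmonic, h=-19: θ=81.4° here. β=8, B=93.1. -19/2·(1 − cos(π·0.0859)) = -0.3441 → s = 27.6559
seg 2 [73.4°–166.5°] simple-harmonic, h=-19: θ=113° here. β=39.6, B=93.1. -19/2·(1 − cos(π·0.4253)) = -7.2924 → s = 20.7076
seg 2 [73.4°–166.5°] simple-harmonic, h=-19: full span → s += -19 → s = 9.0000
seg 3 [166.5°–197.2°] simple-harmonic, h=-9: θ=178.5° here. β=12, B=30.7. -9/2·(1 − cos(π·0.3909)) = -2.9874 → s = 6.0126
seg 3 [166.5°–197.2°] simple-harmonic, h=-9: θ=183.7° here. β=17.2, B=30.7. -9/2·(1 − cos(π·0.5603)) = -5.3468 → s = 3.6532
θ=81.4°: R = R0 + s = 32 + 27.6559 = 59.6559
θ=113°: R = R0 + s = 32 + 20.7076 = 52.7076
θ=178.5°: R = R0 + s = 32 + 6.0126 = 38.0126
θ=183.7°: R = R0 + s = 32 + 3.6532 = 35.6532

θ=81.4°: 59.6559
θ=113°: 52.7076
θ=178.5°: 38.0126
θ=183.7°: 35.6532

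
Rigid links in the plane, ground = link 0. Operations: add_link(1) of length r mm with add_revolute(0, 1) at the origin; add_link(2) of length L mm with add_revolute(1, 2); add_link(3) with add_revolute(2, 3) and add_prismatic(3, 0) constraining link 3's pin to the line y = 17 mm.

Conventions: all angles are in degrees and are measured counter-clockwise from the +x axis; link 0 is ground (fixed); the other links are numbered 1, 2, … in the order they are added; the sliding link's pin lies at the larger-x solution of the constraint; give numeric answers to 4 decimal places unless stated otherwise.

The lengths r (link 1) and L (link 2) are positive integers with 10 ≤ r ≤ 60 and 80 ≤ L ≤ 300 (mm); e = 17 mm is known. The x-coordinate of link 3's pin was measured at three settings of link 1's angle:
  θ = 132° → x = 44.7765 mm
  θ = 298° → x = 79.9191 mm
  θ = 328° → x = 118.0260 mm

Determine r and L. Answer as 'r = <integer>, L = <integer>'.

constraint per measurement: (x − r cos θ)² + (r sin θ − e)² = L²
subtracting the θ₁ and θ₂ equations cancels the r² and L² terms:
r = (x₁² − x₂²) / (2[(x₁cos θ₁ + e sin θ₁) − (x₂cos θ₂ + e sin θ₂)]) = 55.0000 → r = 55
L² = (x₁ − r cos θ₁)² + (r sin θ₁ − e)² = 7225.0001 → L = 85.0000 → L = 85
check at θ₃=328°: x = 118.0260 (printed 118.0260) ✓

r = 55, L = 85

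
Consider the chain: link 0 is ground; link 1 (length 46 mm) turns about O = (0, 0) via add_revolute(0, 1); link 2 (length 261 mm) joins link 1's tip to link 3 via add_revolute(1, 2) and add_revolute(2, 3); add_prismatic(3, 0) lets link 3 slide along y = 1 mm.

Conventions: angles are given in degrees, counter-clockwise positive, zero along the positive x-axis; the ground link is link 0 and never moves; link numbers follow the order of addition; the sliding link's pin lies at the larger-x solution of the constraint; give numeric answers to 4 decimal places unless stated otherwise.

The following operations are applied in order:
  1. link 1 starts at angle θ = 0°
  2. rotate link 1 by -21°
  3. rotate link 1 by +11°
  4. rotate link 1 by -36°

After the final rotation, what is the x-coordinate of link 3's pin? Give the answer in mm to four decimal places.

geometry: r = 46 mm, L = 261 mm, e = 1 mm; θ starts at 0°
rotate link 1 by -21°: θ ← 0° -21° = -21°
rotate link 1 by +11°: θ ← -21° +11° = -10°
rotate link 1 by -36°: θ ← -10° -36° = -46°
crank pin P = (r cos θ, r sin θ) = (31.954285, -33.089631)
h = r sin θ − e = -33.089631 − 1 = -34.089631
x = r cos θ + √(L² − h²) = 31.954285 + 258.764173 = 290.718458

290.7185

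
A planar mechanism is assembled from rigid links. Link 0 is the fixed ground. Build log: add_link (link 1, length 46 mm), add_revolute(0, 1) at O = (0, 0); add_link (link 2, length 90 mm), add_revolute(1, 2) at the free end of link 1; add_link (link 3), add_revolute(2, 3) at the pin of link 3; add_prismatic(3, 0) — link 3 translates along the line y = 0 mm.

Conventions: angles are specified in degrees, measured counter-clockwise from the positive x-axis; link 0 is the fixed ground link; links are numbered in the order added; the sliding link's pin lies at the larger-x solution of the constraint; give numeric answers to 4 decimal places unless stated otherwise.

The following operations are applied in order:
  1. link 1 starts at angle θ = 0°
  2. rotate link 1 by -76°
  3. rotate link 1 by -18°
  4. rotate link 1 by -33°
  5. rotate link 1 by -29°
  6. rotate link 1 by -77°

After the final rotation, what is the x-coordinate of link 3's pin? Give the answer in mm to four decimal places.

geometry: r = 46 mm, L = 90 mm, e = 0 mm; θ starts at 0°
rotate link 1 by -76°: θ ← 0° -76° = -76°
rotate link 1 by -18°: θ ← -76° -18° = -94°
rotate link 1 by -33°: θ ← -94° -33° = -127°
rotate link 1 by -29°: θ ← -127° -29° = -156°
rotate link 1 by -77°: θ ← -156° -77° = -233°
crank pin P = (r cos θ, r sin θ) = (-27.683491, 36.737233)
h = r sin θ − e = 36.737233 − 0 = 36.737233
x = r cos θ + √(L² − h²) = -27.683491 + 82.160670 = 54.477179

54.4772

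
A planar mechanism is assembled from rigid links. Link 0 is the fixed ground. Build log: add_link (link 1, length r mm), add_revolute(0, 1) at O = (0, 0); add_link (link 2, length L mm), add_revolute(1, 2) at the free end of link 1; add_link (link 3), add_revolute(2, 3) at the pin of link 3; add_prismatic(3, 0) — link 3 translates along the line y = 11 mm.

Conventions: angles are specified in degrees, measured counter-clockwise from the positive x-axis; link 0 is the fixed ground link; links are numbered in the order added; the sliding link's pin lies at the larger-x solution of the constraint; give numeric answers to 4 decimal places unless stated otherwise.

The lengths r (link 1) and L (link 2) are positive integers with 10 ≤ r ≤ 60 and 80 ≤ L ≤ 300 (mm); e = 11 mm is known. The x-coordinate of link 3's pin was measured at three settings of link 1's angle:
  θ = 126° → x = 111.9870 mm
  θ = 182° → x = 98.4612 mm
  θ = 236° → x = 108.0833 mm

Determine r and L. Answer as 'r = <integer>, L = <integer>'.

constraint per measurement: (x − r cos θ)² + (r sin θ − e)² = L²
subtracting the θ₁ and θ₂ equations cancels the r² and L² terms:
r = (x₁² − x₂²) / (2[(x₁cos θ₁ + e sin θ₁) − (x₂cos θ₂ + e sin θ₂)]) = 34.0000 → r = 34
L² = (x₁ − r cos θ₁)² + (r sin θ₁ − e)² = 17688.9963 → L = 133.0000 → L = 133
check at θ₃=236°: x = 108.0833 (printed 108.0833) ✓

r = 34, L = 133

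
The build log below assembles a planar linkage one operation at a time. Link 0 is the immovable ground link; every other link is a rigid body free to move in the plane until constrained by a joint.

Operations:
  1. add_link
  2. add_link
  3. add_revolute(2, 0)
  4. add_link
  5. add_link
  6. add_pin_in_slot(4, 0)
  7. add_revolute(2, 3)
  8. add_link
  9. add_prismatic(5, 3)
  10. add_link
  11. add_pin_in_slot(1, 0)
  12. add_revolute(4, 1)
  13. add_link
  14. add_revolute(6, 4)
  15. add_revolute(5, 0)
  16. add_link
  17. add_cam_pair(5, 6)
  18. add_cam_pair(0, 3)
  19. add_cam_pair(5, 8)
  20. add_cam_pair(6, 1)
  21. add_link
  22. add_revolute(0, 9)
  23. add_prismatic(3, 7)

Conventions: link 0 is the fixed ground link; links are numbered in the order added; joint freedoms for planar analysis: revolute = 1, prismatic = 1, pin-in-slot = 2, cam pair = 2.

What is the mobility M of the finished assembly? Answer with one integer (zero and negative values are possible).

ground; <1,0,0>
#1 <2,0,0>
#2 <3,0,0>
R:2↔0 J1 <3,1,0>
#3 <4,1,0>
#4 <5,1,0>
PS:4↔0 J2 <5,1,1>
R:2↔3 J1 <5,2,1>
#5 <6,2,1>
P:5↔3 J1 <6,3,1>
#6 <7,3,1>
PS:1↔0 J2 <7,3,2>
R:4↔1 J1 <7,4,2>
#7 <8,4,2>
R:6↔4 J1 <8,5,2>
R:5↔0 J1 <8,6,2>
#8 <9,6,2>
C:5↔6 J2 <9,6,3>
C:0↔3 J2 <9,6,4>
C:5↔8 J2 <9,6,5>
C:6↔1 J2 <9,6,6>
#9 <10,6,6>
R:0↔9 J1 <10,7,6>
P:3↔7 J1 <10,8,6>
3×9 − 2×8 − 1×6 = 5

M = 5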